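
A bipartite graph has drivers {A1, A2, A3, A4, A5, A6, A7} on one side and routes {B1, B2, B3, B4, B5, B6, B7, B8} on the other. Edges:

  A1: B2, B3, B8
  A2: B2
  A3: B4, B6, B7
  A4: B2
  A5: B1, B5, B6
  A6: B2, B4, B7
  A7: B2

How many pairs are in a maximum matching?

5

Unit-capacity flow: source→left, listed edges, right→sink; max matching = max flow.
Augmenting path A1→B2 (+1); matched 1.
Augmenting path A3→B4 (+1); matched 2.
Augmenting path A5→B1 (+1); matched 3.
Augmenting path A6→B7 (+1); matched 4.
Augmenting path A2→B2→A1→B3 (+1); matched 5.
No augmenting path remains; maximum matching = 5.
König certificate: {A1, A3, A5, A6, B2} is a vertex cover of size 5 (every listed pair touches it), so no matching can be larger.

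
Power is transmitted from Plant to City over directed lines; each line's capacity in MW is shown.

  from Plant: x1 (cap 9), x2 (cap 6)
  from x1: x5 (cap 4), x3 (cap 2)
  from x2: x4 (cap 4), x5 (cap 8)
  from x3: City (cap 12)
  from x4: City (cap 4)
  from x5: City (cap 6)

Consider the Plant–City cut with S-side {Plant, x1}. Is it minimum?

Given cut capacity: 6 + 2 + 4 = 12.
Augment Plant→x1→x3→City: bottleneck 2, flow now 2.
Augment Plant→x1→x5→City: bottleneck 4, flow now 6.
Augment Plant→x2→x4→City: bottleneck 4, flow now 10.
Augment Plant→x2→x5→City: bottleneck 2, flow now 12.
No augmenting path remains; maximum flow = 12.
Cut capacity 12 equals the max flow, so it is a minimum cut.

Yes — it is a minimum cut (capacity 12).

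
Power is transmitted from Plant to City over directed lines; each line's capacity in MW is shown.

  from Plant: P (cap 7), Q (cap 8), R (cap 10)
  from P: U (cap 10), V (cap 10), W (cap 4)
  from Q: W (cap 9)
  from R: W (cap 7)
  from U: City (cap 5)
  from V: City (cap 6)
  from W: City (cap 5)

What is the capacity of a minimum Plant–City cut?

12

Augment Plant→P→U→City: bottleneck 5, flow now 5.
Augment Plant→P→V→City: bottleneck 2, flow now 7.
Augment Plant→Q→W→City: bottleneck 5, flow now 12.
No augmenting path remains; maximum flow = 12.
By max-flow min-cut, the minimum cut capacity equals the max flow.
In the residual graph, reachable from Plant: {Plant, Q, R, W}.
Min-cut edges: Plant→P (7), W→City (5); capacity 7 + 5 = 12.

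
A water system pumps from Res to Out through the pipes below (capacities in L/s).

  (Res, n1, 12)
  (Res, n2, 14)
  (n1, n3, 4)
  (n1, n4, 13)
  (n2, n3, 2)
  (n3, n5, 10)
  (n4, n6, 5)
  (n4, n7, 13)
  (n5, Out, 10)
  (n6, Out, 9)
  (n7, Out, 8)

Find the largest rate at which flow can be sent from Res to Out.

14

Augment Res→n1→n3→n5→Out: bottleneck 4, flow now 4.
Augment Res→n1→n4→n6→Out: bottleneck 5, flow now 9.
Augment Res→n1→n4→n7→Out: bottleneck 3, flow now 12.
Augment Res→n2→n3→n5→Out: bottleneck 2, flow now 14.
No augmenting path remains; maximum flow = 14.
In the residual graph, reachable from Res: {Res, n2}.
Min-cut edges: Res→n1 (12), n2→n3 (2); capacity 12 + 2 = 14.
This cut is saturated, so no flow can exceed 14.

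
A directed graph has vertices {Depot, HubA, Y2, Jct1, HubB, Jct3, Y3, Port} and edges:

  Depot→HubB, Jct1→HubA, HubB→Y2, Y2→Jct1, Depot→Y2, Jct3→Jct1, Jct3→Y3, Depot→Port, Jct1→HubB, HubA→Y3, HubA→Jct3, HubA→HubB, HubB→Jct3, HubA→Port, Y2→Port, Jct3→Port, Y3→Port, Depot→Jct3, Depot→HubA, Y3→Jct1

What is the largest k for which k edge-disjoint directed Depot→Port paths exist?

Assign every edge capacity 1; by Menger, the answer equals the max flow.
Path Depot→Port (+1); total 1.
Path Depot→HubA→Port (+1); total 2.
Path Depot→Y2→Port (+1); total 3.
Path Depot→Jct3→Port (+1); total 4.
Path Depot→HubB→Jct3→Y3→Port (+1); total 5.
No residual Depot→Port path; max flow = 5.
Certifying cut of size 5: {Depot→HubA, Depot→HubB, Depot→Jct3, Depot→Port, Depot→Y2}.

5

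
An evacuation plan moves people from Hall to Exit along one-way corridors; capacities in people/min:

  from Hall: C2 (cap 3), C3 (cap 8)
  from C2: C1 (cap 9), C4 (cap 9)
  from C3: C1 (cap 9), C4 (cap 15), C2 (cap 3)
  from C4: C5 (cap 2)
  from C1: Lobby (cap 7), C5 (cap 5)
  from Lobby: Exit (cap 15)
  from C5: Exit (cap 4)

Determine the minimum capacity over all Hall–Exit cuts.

11

Augment Hall→C2→C4→C5→Exit: bottleneck 2, flow now 2.
Augment Hall→C2→C1→Lobby→Exit: bottleneck 1, flow now 3.
Augment Hall→C3→C1→Lobby→Exit: bottleneck 6, flow now 9.
Augment Hall→C3→C1→C5→Exit: bottleneck 2, flow now 11.
No augmenting path remains; maximum flow = 11.
By max-flow min-cut, the minimum cut capacity equals the max flow.
In the residual graph, reachable from Hall: {Hall}.
Min-cut edges: Hall→C2 (3), Hall→C3 (8); capacity 3 + 8 = 11.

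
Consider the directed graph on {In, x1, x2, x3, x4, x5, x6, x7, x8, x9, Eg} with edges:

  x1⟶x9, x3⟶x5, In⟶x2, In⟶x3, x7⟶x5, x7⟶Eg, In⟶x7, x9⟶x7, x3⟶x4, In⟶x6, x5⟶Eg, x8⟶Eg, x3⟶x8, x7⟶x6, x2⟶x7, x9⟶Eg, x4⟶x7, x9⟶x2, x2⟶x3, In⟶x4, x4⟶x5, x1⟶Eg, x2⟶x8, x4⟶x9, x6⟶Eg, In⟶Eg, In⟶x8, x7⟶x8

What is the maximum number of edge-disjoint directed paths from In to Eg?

Assign every edge capacity 1; by Menger, the answer equals the max flow.
Path In→Eg (+1); total 1.
Path In→x6→Eg (+1); total 2.
Path In→x7→Eg (+1); total 3.
Path In→x8→Eg (+1); total 4.
Path In→x3→x5→Eg (+1); total 5.
Path In→x4→x9→Eg (+1); total 6.
No residual In→Eg path; max flow = 6.
Certifying cut of size 6: {In→Eg, x4→x9, x5→Eg, x6→Eg, x7→Eg, x8→Eg}.

6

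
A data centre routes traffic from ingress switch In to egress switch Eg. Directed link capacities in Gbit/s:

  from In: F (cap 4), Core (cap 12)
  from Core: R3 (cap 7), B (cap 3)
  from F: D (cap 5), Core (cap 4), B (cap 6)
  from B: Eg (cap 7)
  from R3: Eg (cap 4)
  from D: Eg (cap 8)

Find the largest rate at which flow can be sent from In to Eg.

11

Augment In→Core→B→Eg: bottleneck 3, flow now 3.
Augment In→Core→R3→Eg: bottleneck 4, flow now 7.
Augment In→F→B→Eg: bottleneck 4, flow now 11.
No augmenting path remains; maximum flow = 11.
In the residual graph, reachable from In: {In, Core, R3}.
Min-cut edges: In→F (4), Core→B (3), R3→Eg (4); capacity 4 + 3 + 4 = 11.
This cut is saturated, so no flow can exceed 11.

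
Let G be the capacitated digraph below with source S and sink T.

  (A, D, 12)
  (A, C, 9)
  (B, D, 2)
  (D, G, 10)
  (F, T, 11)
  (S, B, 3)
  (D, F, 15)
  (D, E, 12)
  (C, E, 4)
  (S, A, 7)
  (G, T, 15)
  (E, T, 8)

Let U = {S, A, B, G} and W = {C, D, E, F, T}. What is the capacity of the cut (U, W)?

38

Edges leaving {S, A, B, G}: A→C (9), A→D (12), B→D (2), G→T (15).
Cut capacity = 9 + 12 + 2 + 15 = 38.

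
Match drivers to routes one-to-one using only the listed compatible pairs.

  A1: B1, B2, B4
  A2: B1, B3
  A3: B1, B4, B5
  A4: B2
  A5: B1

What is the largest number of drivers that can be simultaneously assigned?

5

Unit-capacity flow: source→left, listed edges, right→sink; max matching = max flow.
Augmenting path A1→B1 (+1); matched 1.
Augmenting path A2→B3 (+1); matched 2.
Augmenting path A3→B4 (+1); matched 3.
Augmenting path A4→B2 (+1); matched 4.
Augmenting path A5→B1→A1→B4→A3→B5 (+1); matched 5.
No augmenting path remains; maximum matching = 5.
König certificate: {A1, A2, A3, A4, A5} is a vertex cover of size 5 (every listed pair touches it), so no matching can be larger.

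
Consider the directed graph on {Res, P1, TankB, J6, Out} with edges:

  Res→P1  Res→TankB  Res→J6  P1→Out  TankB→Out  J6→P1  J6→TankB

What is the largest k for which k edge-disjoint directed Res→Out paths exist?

2

Assign every edge capacity 1; by Menger, the answer equals the max flow.
Path Res→P1→Out (+1); total 1.
Path Res→TankB→Out (+1); total 2.
No residual Res→Out path; max flow = 2.
Certifying cut of size 2: {P1→Out, TankB→Out}.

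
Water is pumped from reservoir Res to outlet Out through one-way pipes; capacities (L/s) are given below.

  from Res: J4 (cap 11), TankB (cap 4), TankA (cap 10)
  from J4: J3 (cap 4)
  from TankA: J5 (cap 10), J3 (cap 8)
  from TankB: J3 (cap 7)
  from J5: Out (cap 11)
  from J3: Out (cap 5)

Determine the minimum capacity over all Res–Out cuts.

15

Augment Res→J4→J3→Out: bottleneck 4, flow now 4.
Augment Res→TankA→J5→Out: bottleneck 10, flow now 14.
Augment Res→TankB→J3→Out: bottleneck 1, flow now 15.
No augmenting path remains; maximum flow = 15.
By max-flow min-cut, the minimum cut capacity equals the max flow.
In the residual graph, reachable from Res: {Res, J4, TankB, J3}.
Min-cut edges: Res→TankA (10), J3→Out (5); capacity 10 + 5 = 15.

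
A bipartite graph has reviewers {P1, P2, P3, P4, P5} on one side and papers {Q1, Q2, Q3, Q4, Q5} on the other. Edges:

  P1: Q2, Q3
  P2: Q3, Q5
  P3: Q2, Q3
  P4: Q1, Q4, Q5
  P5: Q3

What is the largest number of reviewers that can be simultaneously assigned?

4

Unit-capacity flow: source→left, listed edges, right→sink; max matching = max flow.
Augmenting path P1→Q2 (+1); matched 1.
Augmenting path P2→Q3 (+1); matched 2.
Augmenting path P4→Q1 (+1); matched 3.
Augmenting path P3→Q3→P2→Q5 (+1); matched 4.
No augmenting path remains; maximum matching = 4.
König certificate: {P2, P4, Q2, Q3} is a vertex cover of size 4 (every listed pair touches it), so no matching can be larger.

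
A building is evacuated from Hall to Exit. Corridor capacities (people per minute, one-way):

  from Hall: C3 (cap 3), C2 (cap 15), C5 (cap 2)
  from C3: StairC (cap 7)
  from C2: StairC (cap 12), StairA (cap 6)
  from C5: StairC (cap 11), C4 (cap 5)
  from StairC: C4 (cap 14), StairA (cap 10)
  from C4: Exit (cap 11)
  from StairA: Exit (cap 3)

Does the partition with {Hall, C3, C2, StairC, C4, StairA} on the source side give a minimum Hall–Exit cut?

No — its capacity is 16, but the minimum cut has capacity 14.

Given cut capacity: 2 + 11 + 3 = 16.
Augment Hall→C2→StairA→Exit: bottleneck 3, flow now 3.
Augment Hall→C5→C4→Exit: bottleneck 2, flow now 5.
Augment Hall→C3→StairC→C4→Exit: bottleneck 3, flow now 8.
Augment Hall→C2→StairC→C4→Exit: bottleneck 6, flow now 14.
No augmenting path remains; maximum flow = 14.
In the residual graph, reachable from Hall: {Hall, C3, C2, C5, StairC, C4, StairA}.
Min-cut edges: C4→Exit (11), StairA→Exit (3); capacity 11 + 3 = 14.
Cut capacity 16 exceeds the max flow 14, so it is not minimum.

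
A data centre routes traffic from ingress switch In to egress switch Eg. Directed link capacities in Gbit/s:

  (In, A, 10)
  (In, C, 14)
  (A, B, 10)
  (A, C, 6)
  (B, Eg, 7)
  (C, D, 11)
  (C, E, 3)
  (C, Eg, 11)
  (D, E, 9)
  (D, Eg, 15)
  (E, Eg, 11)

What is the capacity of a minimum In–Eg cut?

Augment In→C→Eg: bottleneck 11, flow now 11.
Augment In→A→B→Eg: bottleneck 7, flow now 18.
Augment In→C→D→Eg: bottleneck 3, flow now 21.
Augment In→A→C→D→Eg: bottleneck 3, flow now 24.
No augmenting path remains; maximum flow = 24.
By max-flow min-cut, the minimum cut capacity equals the max flow.
In the residual graph, reachable from In: {In}.
Min-cut edges: In→A (10), In→C (14); capacity 10 + 14 = 24.

24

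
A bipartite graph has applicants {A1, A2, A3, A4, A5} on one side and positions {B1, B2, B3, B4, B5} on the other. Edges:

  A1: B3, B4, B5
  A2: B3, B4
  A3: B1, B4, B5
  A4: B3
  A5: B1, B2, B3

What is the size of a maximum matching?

Unit-capacity flow: source→left, listed edges, right→sink; max matching = max flow.
Augmenting path A1→B3 (+1); matched 1.
Augmenting path A2→B4 (+1); matched 2.
Augmenting path A3→B1 (+1); matched 3.
Augmenting path A5→B2 (+1); matched 4.
Augmenting path A4→B3→A1→B5 (+1); matched 5.
No augmenting path remains; maximum matching = 5.
König certificate: {A1, A2, A3, A4, A5} is a vertex cover of size 5 (every listed pair touches it), so no matching can be larger.

5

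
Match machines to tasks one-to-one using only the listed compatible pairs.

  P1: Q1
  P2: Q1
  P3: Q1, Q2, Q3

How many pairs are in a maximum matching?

Unit-capacity flow: source→left, listed edges, right→sink; max matching = max flow.
Augmenting path P1→Q1 (+1); matched 1.
Augmenting path P3→Q2 (+1); matched 2.
No augmenting path remains; maximum matching = 2.
König certificate: {P3, Q1} is a vertex cover of size 2 (every listed pair touches it), so no matching can be larger.

2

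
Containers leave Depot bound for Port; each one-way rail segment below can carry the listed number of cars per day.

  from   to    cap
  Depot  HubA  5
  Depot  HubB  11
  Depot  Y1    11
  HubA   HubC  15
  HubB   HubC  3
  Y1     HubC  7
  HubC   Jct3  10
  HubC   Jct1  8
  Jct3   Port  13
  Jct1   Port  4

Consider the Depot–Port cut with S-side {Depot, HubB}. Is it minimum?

Given cut capacity: 5 + 11 + 3 = 19.
Augment Depot→HubA→HubC→Jct3→Port: bottleneck 5, flow now 5.
Augment Depot→HubB→HubC→Jct3→Port: bottleneck 3, flow now 8.
Augment Depot→Y1→HubC→Jct3→Port: bottleneck 2, flow now 10.
Augment Depot→Y1→HubC→Jct1→Port: bottleneck 4, flow now 14.
No augmenting path remains; maximum flow = 14.
In the residual graph, reachable from Depot: {Depot, HubA, HubB, Y1, HubC, Jct1}.
Min-cut edges: HubC→Jct3 (10), Jct1→Port (4); capacity 10 + 4 = 14.
Cut capacity 19 exceeds the max flow 14, so it is not minimum.

No — its capacity is 19, but the minimum cut has capacity 14.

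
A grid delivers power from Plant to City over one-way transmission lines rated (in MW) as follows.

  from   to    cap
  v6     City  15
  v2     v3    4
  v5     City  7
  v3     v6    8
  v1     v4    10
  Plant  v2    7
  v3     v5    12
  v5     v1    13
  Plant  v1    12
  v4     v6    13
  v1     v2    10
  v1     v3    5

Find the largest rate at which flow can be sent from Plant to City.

16

Augment Plant→v1→v3→v5→City: bottleneck 5, flow now 5.
Augment Plant→v1→v4→v6→City: bottleneck 7, flow now 12.
Augment Plant→v2→v3→v5→City: bottleneck 2, flow now 14.
Augment Plant→v2→v3→v6→City: bottleneck 2, flow now 16.
No augmenting path remains; maximum flow = 16.
In the residual graph, reachable from Plant: {Plant, v2}.
Min-cut edges: Plant→v1 (12), v2→v3 (4); capacity 12 + 4 = 16.
This cut is saturated, so no flow can exceed 16.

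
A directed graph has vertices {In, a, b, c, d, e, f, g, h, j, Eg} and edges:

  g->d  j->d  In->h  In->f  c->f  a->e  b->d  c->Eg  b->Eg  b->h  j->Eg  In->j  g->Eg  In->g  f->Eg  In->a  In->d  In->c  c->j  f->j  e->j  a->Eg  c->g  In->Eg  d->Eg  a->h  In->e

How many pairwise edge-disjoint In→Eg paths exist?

7

Assign every edge capacity 1; by Menger, the answer equals the max flow.
Path In→Eg (+1); total 1.
Path In→a→Eg (+1); total 2.
Path In→c→Eg (+1); total 3.
Path In→d→Eg (+1); total 4.
Path In→f→Eg (+1); total 5.
Path In→g→Eg (+1); total 6.
Path In→j→Eg (+1); total 7.
No residual In→Eg path; max flow = 7.
Certifying cut of size 7: {In→Eg, In→a, In→c, In→f, In→g, d→Eg, j→Eg}.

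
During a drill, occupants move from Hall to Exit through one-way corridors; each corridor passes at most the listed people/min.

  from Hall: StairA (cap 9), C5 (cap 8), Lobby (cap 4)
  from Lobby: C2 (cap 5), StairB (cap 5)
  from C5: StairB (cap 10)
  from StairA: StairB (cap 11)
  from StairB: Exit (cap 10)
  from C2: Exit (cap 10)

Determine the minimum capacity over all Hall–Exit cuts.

14

Augment Hall→Lobby→StairB→Exit: bottleneck 4, flow now 4.
Augment Hall→C5→StairB→Exit: bottleneck 6, flow now 10.
Augment Hall→C5→StairB→Lobby→C2→Exit: bottleneck 2, flow now 12. (uses reverse residual edge)
Augment Hall→StairA→StairB→Lobby→C2→Exit: bottleneck 2, flow now 14. (uses reverse residual edge)
No augmenting path remains; maximum flow = 14.
By max-flow min-cut, the minimum cut capacity equals the max flow.
In the residual graph, reachable from Hall: {Hall, C5, StairA, StairB}.
Min-cut edges: Hall→Lobby (4), StairB→Exit (10); capacity 4 + 10 = 14.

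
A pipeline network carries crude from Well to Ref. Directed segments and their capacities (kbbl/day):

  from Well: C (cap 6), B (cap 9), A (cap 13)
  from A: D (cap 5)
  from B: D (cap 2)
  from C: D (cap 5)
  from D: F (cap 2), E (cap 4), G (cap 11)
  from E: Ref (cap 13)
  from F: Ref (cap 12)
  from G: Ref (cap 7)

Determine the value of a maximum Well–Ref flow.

12

Augment Well→A→D→E→Ref: bottleneck 4, flow now 4.
Augment Well→A→D→F→Ref: bottleneck 1, flow now 5.
Augment Well→B→D→F→Ref: bottleneck 1, flow now 6.
Augment Well→B→D→G→Ref: bottleneck 1, flow now 7.
Augment Well→C→D→G→Ref: bottleneck 5, flow now 12.
No augmenting path remains; maximum flow = 12.
In the residual graph, reachable from Well: {Well, A, B, C}.
Min-cut edges: A→D (5), B→D (2), C→D (5); capacity 5 + 2 + 5 = 12.
This cut is saturated, so no flow can exceed 12.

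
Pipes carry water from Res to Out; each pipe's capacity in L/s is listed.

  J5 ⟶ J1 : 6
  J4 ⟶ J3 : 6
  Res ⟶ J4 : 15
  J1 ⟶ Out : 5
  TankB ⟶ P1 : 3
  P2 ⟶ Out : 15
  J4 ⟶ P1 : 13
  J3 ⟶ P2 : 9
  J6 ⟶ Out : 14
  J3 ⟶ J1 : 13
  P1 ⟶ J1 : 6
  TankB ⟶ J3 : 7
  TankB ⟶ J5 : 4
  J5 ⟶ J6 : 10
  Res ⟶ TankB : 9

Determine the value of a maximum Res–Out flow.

18

Augment Res→J4→P1→J1→Out: bottleneck 5, flow now 5.
Augment Res→J4→J3→P2→Out: bottleneck 6, flow now 11.
Augment Res→TankB→J3→P2→Out: bottleneck 3, flow now 14.
Augment Res→TankB→J5→J6→Out: bottleneck 4, flow now 18.
No augmenting path remains; maximum flow = 18.
In the residual graph, reachable from Res: {Res, J4, TankB, P1, J3, J1}.
Min-cut edges: TankB→J5 (4), J3→P2 (9), J1→Out (5); capacity 4 + 9 + 5 = 18.
This cut is saturated, so no flow can exceed 18.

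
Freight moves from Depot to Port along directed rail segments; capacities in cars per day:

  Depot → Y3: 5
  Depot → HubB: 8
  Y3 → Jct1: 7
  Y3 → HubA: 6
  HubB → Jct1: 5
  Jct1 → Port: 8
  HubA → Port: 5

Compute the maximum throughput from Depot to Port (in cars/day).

Augment Depot→Y3→Jct1→Port: bottleneck 5, flow now 5.
Augment Depot→HubB→Jct1→Port: bottleneck 3, flow now 8.
Augment Depot→HubB→Jct1→Y3→HubA→Port: bottleneck 2, flow now 10. (uses reverse residual edge)
No augmenting path remains; maximum flow = 10.
In the residual graph, reachable from Depot: {Depot, HubB}.
Min-cut edges: Depot→Y3 (5), HubB→Jct1 (5); capacity 5 + 5 = 10.
This cut is saturated, so no flow can exceed 10.

10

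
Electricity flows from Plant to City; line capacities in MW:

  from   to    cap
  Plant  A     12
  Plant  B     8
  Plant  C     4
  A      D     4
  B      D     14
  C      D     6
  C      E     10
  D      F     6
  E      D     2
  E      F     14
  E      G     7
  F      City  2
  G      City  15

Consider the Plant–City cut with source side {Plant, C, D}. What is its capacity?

36

Edges leaving {Plant, C, D}: Plant→A (12), Plant→B (8), C→E (10), D→F (6).
Cut capacity = 12 + 8 + 10 + 6 = 36.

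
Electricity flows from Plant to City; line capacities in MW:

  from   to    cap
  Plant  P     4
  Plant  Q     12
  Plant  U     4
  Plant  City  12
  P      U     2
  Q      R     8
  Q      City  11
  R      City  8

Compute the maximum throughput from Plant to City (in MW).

Augment Plant→City: bottleneck 12, flow now 12.
Augment Plant→Q→City: bottleneck 11, flow now 23.
Augment Plant→Q→R→City: bottleneck 1, flow now 24.
No augmenting path remains; maximum flow = 24.
In the residual graph, reachable from Plant: {Plant, P, U}.
Min-cut edges: Plant→Q (12), Plant→City (12); capacity 12 + 12 = 24.
This cut is saturated, so no flow can exceed 24.

24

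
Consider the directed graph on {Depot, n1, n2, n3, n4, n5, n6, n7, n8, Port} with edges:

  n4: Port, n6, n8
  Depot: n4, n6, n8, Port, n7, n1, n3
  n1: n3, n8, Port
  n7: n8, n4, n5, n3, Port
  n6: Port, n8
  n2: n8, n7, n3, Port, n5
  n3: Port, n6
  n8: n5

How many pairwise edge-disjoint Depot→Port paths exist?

Assign every edge capacity 1; by Menger, the answer equals the max flow.
Path Depot→Port (+1); total 1.
Path Depot→n1→Port (+1); total 2.
Path Depot→n3→Port (+1); total 3.
Path Depot→n4→Port (+1); total 4.
Path Depot→n6→Port (+1); total 5.
Path Depot→n7→Port (+1); total 6.
No residual Depot→Port path; max flow = 6.
Certifying cut of size 6: {Depot→Port, Depot→n1, Depot→n3, Depot→n4, Depot→n6, Depot→n7}.

6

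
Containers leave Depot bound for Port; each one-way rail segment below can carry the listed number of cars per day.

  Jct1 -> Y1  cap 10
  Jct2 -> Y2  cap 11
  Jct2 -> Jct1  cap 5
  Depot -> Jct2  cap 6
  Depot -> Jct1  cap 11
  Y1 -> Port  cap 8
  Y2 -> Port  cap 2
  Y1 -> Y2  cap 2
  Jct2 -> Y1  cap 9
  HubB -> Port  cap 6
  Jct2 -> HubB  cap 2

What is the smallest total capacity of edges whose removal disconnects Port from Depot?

12

Augment Depot→Jct2→Y2→Port: bottleneck 2, flow now 2.
Augment Depot→Jct2→HubB→Port: bottleneck 2, flow now 4.
Augment Depot→Jct2→Y1→Port: bottleneck 2, flow now 6.
Augment Depot→Jct1→Y1→Port: bottleneck 6, flow now 12.
No augmenting path remains; maximum flow = 12.
By max-flow min-cut, the minimum cut capacity equals the max flow.
In the residual graph, reachable from Depot: {Depot, Jct2, Jct1, Y2, Y1}.
Min-cut edges: Jct2→HubB (2), Y2→Port (2), Y1→Port (8); capacity 2 + 2 + 8 = 12.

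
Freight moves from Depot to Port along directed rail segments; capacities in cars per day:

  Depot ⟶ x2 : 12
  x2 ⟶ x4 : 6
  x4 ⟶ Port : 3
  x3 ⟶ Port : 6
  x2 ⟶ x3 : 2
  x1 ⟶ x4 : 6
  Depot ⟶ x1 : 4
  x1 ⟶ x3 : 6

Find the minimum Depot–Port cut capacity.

9

Augment Depot→x1→x3→Port: bottleneck 4, flow now 4.
Augment Depot→x2→x3→Port: bottleneck 2, flow now 6.
Augment Depot→x2→x4→Port: bottleneck 3, flow now 9.
No augmenting path remains; maximum flow = 9.
By max-flow min-cut, the minimum cut capacity equals the max flow.
In the residual graph, reachable from Depot: {Depot, x2, x4}.
Min-cut edges: Depot→x1 (4), x2→x3 (2), x4→Port (3); capacity 4 + 2 + 3 = 9.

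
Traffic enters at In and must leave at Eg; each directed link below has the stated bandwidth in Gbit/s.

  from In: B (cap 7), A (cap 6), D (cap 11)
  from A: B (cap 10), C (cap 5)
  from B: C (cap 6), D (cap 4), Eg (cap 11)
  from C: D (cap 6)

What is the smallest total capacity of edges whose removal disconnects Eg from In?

Augment In→B→Eg: bottleneck 7, flow now 7.
Augment In→A→B→Eg: bottleneck 4, flow now 11.
No augmenting path remains; maximum flow = 11.
By max-flow min-cut, the minimum cut capacity equals the max flow.
In the residual graph, reachable from In: {In, A, B, C, D}.
Min-cut edges: B→Eg (11); capacity 11 = 11.

11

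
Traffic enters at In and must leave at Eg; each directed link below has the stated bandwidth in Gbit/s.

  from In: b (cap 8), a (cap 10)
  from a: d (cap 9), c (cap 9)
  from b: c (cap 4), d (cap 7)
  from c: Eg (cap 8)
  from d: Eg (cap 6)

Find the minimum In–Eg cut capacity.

Augment In→a→c→Eg: bottleneck 8, flow now 8.
Augment In→a→d→Eg: bottleneck 2, flow now 10.
Augment In→b→d→Eg: bottleneck 4, flow now 14.
No augmenting path remains; maximum flow = 14.
By max-flow min-cut, the minimum cut capacity equals the max flow.
In the residual graph, reachable from In: {In, a, b, c, d}.
Min-cut edges: c→Eg (8), d→Eg (6); capacity 8 + 6 = 14.

14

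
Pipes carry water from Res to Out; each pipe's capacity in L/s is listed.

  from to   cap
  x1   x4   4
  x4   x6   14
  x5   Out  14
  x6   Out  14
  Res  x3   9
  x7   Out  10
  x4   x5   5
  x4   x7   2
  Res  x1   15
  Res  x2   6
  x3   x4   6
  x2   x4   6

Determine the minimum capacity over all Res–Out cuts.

Augment Res→x1→x4→x5→Out: bottleneck 4, flow now 4.
Augment Res→x2→x4→x5→Out: bottleneck 1, flow now 5.
Augment Res→x2→x4→x6→Out: bottleneck 5, flow now 10.
Augment Res→x3→x4→x6→Out: bottleneck 6, flow now 16.
No augmenting path remains; maximum flow = 16.
By max-flow min-cut, the minimum cut capacity equals the max flow.
In the residual graph, reachable from Res: {Res, x1, x3}.
Min-cut edges: Res→x2 (6), x1→x4 (4), x3→x4 (6); capacity 6 + 4 + 6 = 16.

16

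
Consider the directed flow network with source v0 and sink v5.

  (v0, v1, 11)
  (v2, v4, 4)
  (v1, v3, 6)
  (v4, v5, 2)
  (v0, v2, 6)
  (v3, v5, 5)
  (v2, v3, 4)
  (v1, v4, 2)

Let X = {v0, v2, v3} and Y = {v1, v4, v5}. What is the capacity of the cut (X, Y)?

20

Edges leaving {v0, v2, v3}: v0→v1 (11), v2→v4 (4), v3→v5 (5).
Cut capacity = 11 + 4 + 5 = 20.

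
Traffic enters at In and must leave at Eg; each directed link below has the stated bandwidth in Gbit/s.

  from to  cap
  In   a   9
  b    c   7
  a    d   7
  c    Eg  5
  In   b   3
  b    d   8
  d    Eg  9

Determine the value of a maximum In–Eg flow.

Augment In→a→d→Eg: bottleneck 7, flow now 7.
Augment In→b→c→Eg: bottleneck 3, flow now 10.
No augmenting path remains; maximum flow = 10.
In the residual graph, reachable from In: {In, a}.
Min-cut edges: In→b (3), a→d (7); capacity 3 + 7 = 10.
This cut is saturated, so no flow can exceed 10.

10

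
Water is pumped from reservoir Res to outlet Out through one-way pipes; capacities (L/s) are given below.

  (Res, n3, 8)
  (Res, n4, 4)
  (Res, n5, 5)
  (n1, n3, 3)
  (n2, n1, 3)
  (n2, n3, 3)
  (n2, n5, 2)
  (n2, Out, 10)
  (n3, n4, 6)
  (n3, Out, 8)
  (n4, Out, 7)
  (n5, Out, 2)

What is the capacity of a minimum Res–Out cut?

14

Augment Res→n3→Out: bottleneck 8, flow now 8.
Augment Res→n4→Out: bottleneck 4, flow now 12.
Augment Res→n5→Out: bottleneck 2, flow now 14.
No augmenting path remains; maximum flow = 14.
By max-flow min-cut, the minimum cut capacity equals the max flow.
In the residual graph, reachable from Res: {Res, n5}.
Min-cut edges: Res→n3 (8), Res→n4 (4), n5→Out (2); capacity 8 + 4 + 2 = 14.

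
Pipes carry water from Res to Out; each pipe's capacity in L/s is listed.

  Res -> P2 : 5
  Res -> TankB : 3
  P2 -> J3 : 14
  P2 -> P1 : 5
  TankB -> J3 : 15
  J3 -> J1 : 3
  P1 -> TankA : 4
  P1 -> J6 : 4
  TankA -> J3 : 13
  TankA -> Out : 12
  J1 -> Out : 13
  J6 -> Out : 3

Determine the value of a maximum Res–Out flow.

8

Augment Res→P2→J3→J1→Out: bottleneck 3, flow now 3.
Augment Res→P2→P1→TankA→Out: bottleneck 2, flow now 5.
Augment Res→TankB→J3→P2→P1→TankA→Out: bottleneck 2, flow now 7. (uses reverse residual edge)
Augment Res→TankB→J3→P2→P1→J6→Out: bottleneck 1, flow now 8. (uses reverse residual edge)
No augmenting path remains; maximum flow = 8.
In the residual graph, reachable from Res: {Res}.
Min-cut edges: Res→P2 (5), Res→TankB (3); capacity 5 + 3 = 8.
This cut is saturated, so no flow can exceed 8.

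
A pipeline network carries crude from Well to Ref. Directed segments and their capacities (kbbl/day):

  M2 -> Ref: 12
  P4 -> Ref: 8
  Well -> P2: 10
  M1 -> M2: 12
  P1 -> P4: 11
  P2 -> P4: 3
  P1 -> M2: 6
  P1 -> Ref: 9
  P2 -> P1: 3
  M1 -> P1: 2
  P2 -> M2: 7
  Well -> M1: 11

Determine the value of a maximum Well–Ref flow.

20

Augment Well→P2→M2→Ref: bottleneck 7, flow now 7.
Augment Well→P2→P1→Ref: bottleneck 3, flow now 10.
Augment Well→M1→M2→Ref: bottleneck 5, flow now 15.
Augment Well→M1→P1→Ref: bottleneck 2, flow now 17.
Augment Well→M1→M2→P2→P4→Ref: bottleneck 3, flow now 20. (uses reverse residual edge)
No augmenting path remains; maximum flow = 20.
In the residual graph, reachable from Well: {Well, P2, M1, M2}.
Min-cut edges: P2→P1 (3), P2→P4 (3), M1→P1 (2), M2→Ref (12); capacity 3 + 3 + 2 + 12 = 20.
This cut is saturated, so no flow can exceed 20.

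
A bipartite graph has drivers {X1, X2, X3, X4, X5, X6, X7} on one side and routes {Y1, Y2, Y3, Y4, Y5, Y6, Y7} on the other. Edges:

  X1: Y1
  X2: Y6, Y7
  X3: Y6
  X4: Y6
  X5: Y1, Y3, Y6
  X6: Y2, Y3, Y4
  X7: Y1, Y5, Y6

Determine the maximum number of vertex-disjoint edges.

Unit-capacity flow: source→left, listed edges, right→sink; max matching = max flow.
Augmenting path X1→Y1 (+1); matched 1.
Augmenting path X2→Y6 (+1); matched 2.
Augmenting path X5→Y3 (+1); matched 3.
Augmenting path X6→Y2 (+1); matched 4.
Augmenting path X7→Y5 (+1); matched 5.
Augmenting path X3→Y6→X2→Y7 (+1); matched 6.
No augmenting path remains; maximum matching = 6.
König certificate: {X1, X2, X5, X6, X7, Y6} is a vertex cover of size 6 (every listed pair touches it), so no matching can be larger.

6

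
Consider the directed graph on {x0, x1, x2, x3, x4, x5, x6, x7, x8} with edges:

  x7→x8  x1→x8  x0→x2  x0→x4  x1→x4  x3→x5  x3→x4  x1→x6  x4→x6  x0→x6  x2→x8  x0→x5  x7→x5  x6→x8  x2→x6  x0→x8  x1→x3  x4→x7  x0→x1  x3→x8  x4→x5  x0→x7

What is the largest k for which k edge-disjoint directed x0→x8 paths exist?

5

Assign every edge capacity 1; by Menger, the answer equals the max flow.
Path x0→x8 (+1); total 1.
Path x0→x1→x8 (+1); total 2.
Path x0→x2→x8 (+1); total 3.
Path x0→x6→x8 (+1); total 4.
Path x0→x7→x8 (+1); total 5.
No residual x0→x8 path; max flow = 5.
Certifying cut of size 5: {x0→x1, x0→x2, x0→x8, x6→x8, x7→x8}.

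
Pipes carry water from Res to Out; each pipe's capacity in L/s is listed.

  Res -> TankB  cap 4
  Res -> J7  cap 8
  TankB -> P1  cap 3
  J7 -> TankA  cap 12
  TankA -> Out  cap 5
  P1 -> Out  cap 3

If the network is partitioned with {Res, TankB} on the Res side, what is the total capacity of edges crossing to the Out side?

Edges leaving {Res, TankB}: Res→J7 (8), TankB→P1 (3).
Cut capacity = 8 + 3 = 11.

11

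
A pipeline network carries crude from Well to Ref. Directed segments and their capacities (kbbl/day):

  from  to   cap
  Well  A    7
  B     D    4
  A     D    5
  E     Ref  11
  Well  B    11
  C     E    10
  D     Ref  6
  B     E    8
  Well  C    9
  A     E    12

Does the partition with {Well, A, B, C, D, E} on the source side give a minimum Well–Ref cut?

Yes — it is a minimum cut (capacity 17).

Given cut capacity: 6 + 11 = 17.
Augment Well→A→D→Ref: bottleneck 5, flow now 5.
Augment Well→A→E→Ref: bottleneck 2, flow now 7.
Augment Well→B→D→Ref: bottleneck 1, flow now 8.
Augment Well→B→E→Ref: bottleneck 8, flow now 16.
Augment Well→C→E→Ref: bottleneck 1, flow now 17.
No augmenting path remains; maximum flow = 17.
Cut capacity 17 equals the max flow, so it is a minimum cut.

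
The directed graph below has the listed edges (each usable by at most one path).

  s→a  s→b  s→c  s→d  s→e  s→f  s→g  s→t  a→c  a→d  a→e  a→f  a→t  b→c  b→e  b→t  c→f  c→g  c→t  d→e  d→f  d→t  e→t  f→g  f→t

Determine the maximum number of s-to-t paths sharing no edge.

7

Assign every edge capacity 1; by Menger, the answer equals the max flow.
Path s→t (+1); total 1.
Path s→a→t (+1); total 2.
Path s→b→t (+1); total 3.
Path s→c→t (+1); total 4.
Path s→d→t (+1); total 5.
Path s→e→t (+1); total 6.
Path s→f→t (+1); total 7.
No residual s→t path; max flow = 7.
Certifying cut of size 7: {s→a, s→b, s→c, s→d, s→e, s→f, s→t}.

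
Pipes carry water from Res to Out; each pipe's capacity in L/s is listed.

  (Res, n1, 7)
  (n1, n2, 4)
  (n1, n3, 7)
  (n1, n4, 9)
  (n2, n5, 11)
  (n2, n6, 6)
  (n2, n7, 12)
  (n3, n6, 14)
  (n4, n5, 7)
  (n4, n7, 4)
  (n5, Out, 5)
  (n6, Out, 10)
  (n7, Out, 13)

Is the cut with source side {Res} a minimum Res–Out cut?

Given cut capacity: 7 = 7.
Augment Res→n1→n2→n5→Out: bottleneck 4, flow now 4.
Augment Res→n1→n3→n6→Out: bottleneck 3, flow now 7.
No augmenting path remains; maximum flow = 7.
Cut capacity 7 equals the max flow, so it is a minimum cut.

Yes — it is a minimum cut (capacity 7).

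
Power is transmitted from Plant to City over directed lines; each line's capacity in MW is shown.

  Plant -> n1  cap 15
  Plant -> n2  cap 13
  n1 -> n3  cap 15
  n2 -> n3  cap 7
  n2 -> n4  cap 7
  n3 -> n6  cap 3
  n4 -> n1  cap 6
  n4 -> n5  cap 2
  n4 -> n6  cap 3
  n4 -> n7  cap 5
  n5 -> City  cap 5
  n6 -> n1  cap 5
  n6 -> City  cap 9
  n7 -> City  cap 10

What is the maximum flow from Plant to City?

10

Augment Plant→n1→n3→n6→City: bottleneck 3, flow now 3.
Augment Plant→n2→n4→n5→City: bottleneck 2, flow now 5.
Augment Plant→n2→n4→n6→City: bottleneck 3, flow now 8.
Augment Plant→n2→n4→n7→City: bottleneck 2, flow now 10.
No augmenting path remains; maximum flow = 10.
In the residual graph, reachable from Plant: {Plant, n1, n2, n3}.
Min-cut edges: n2→n4 (7), n3→n6 (3); capacity 7 + 3 = 10.
This cut is saturated, so no flow can exceed 10.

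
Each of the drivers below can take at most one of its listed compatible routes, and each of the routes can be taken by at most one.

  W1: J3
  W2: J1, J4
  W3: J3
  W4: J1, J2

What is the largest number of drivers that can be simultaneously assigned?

3

Unit-capacity flow: source→left, listed edges, right→sink; max matching = max flow.
Augmenting path W1→J3 (+1); matched 1.
Augmenting path W2→J1 (+1); matched 2.
Augmenting path W4→J2 (+1); matched 3.
No augmenting path remains; maximum matching = 3.
König certificate: {W2, W4, J3} is a vertex cover of size 3 (every listed pair touches it), so no matching can be larger.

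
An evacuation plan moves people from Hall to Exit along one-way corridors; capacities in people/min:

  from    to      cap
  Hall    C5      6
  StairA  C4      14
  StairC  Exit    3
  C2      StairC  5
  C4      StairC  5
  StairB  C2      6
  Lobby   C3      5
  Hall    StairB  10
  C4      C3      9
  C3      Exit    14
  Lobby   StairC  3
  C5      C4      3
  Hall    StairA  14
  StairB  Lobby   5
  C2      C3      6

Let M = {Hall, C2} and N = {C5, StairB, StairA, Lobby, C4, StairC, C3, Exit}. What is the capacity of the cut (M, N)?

41

Edges leaving {Hall, C2}: Hall→C5 (6), Hall→StairB (10), Hall→StairA (14), C2→StairC (5), C2→C3 (6).
Cut capacity = 6 + 10 + 14 + 5 + 6 = 41.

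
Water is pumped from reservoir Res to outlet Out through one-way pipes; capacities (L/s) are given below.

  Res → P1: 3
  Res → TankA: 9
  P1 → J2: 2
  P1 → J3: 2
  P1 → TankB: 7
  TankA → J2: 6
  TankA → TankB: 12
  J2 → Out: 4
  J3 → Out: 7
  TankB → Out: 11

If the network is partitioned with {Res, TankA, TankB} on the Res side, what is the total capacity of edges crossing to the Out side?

Edges leaving {Res, TankA, TankB}: Res→P1 (3), TankA→J2 (6), TankB→Out (11).
Cut capacity = 3 + 6 + 11 = 20.

20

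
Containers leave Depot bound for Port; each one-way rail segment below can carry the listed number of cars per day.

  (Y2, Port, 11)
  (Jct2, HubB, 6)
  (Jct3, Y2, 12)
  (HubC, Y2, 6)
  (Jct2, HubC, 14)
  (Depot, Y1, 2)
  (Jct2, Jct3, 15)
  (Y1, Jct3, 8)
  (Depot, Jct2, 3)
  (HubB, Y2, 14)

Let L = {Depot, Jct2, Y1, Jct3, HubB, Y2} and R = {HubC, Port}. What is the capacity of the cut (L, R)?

Edges leaving {Depot, Jct2, Y1, Jct3, HubB, Y2}: Jct2→HubC (14), Y2→Port (11).
Cut capacity = 14 + 11 = 25.

25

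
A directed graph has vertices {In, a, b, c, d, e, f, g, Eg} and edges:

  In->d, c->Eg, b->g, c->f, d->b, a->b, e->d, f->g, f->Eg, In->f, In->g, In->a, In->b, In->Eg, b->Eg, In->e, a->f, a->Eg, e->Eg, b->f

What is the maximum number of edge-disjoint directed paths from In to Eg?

5

Assign every edge capacity 1; by Menger, the answer equals the max flow.
Path In→Eg (+1); total 1.
Path In→a→Eg (+1); total 2.
Path In→b→Eg (+1); total 3.
Path In→e→Eg (+1); total 4.
Path In→f→Eg (+1); total 5.
No residual In→Eg path; max flow = 5.
Certifying cut of size 5: {In→Eg, In→a, In→e, b→Eg, f→Eg}.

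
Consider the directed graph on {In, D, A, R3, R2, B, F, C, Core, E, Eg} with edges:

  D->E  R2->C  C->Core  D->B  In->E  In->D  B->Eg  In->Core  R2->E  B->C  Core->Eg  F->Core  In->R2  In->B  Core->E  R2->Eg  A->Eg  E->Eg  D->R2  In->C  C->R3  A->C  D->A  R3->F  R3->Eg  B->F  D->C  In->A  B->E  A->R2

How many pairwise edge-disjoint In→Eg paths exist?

6

Assign every edge capacity 1; by Menger, the answer equals the max flow.
Path In→A→Eg (+1); total 1.
Path In→R2→Eg (+1); total 2.
Path In→B→Eg (+1); total 3.
Path In→Core→Eg (+1); total 4.
Path In→E→Eg (+1); total 5.
Path In→C→R3→Eg (+1); total 6.
No residual In→Eg path; max flow = 6.
Certifying cut of size 6: {A→Eg, B→Eg, C→R3, Core→Eg, E→Eg, R2→Eg}.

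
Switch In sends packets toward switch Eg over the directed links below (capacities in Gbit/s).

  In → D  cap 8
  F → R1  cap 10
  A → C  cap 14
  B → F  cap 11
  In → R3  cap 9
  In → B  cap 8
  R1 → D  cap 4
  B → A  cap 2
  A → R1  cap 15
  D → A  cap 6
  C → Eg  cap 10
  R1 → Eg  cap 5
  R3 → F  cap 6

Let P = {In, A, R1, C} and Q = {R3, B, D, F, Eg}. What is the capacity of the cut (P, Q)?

44

Edges leaving {In, A, R1, C}: In→R3 (9), In→B (8), In→D (8), R1→D (4), R1→Eg (5), C→Eg (10).
Cut capacity = 9 + 8 + 8 + 4 + 5 + 10 = 44.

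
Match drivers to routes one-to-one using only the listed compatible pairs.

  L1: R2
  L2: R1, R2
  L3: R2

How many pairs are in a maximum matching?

Unit-capacity flow: source→left, listed edges, right→sink; max matching = max flow.
Augmenting path L1→R2 (+1); matched 1.
Augmenting path L2→R1 (+1); matched 2.
No augmenting path remains; maximum matching = 2.
König certificate: {L2, R2} is a vertex cover of size 2 (every listed pair touches it), so no matching can be larger.

2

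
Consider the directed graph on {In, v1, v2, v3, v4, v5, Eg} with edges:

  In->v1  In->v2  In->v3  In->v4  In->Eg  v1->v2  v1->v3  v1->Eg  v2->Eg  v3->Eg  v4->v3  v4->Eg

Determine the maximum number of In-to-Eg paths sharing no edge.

Assign every edge capacity 1; by Menger, the answer equals the max flow.
Path In→Eg (+1); total 1.
Path In→v1→Eg (+1); total 2.
Path In→v2→Eg (+1); total 3.
Path In→v3→Eg (+1); total 4.
Path In→v4→Eg (+1); total 5.
No residual In→Eg path; max flow = 5.
Certifying cut of size 5: {In→Eg, In→v1, In→v2, In→v3, In→v4}.

5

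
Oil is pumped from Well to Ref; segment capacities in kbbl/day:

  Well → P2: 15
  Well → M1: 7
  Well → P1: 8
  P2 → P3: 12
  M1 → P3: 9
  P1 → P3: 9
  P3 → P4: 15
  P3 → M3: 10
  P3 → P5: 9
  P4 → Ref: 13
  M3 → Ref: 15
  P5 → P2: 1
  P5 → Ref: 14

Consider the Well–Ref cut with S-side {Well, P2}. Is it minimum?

Yes — it is a minimum cut (capacity 27).

Given cut capacity: 7 + 8 + 12 = 27.
Augment Well→P2→P3→P4→Ref: bottleneck 12, flow now 12.
Augment Well→M1→P3→P4→Ref: bottleneck 1, flow now 13.
Augment Well→M1→P3→M3→Ref: bottleneck 6, flow now 19.
Augment Well→P1→P3→M3→Ref: bottleneck 4, flow now 23.
Augment Well→P1→P3→P5→Ref: bottleneck 4, flow now 27.
No augmenting path remains; maximum flow = 27.
Cut capacity 27 equals the max flow, so it is a minimum cut.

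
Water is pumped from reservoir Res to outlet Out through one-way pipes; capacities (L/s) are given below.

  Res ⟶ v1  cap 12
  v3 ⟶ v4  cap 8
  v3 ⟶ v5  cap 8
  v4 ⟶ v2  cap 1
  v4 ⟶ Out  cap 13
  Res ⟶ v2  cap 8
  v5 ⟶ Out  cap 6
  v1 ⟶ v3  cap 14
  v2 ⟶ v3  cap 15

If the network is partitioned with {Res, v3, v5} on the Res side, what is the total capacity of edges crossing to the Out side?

Edges leaving {Res, v3, v5}: Res→v1 (12), Res→v2 (8), v3→v4 (8), v5→Out (6).
Cut capacity = 12 + 8 + 8 + 6 = 34.

34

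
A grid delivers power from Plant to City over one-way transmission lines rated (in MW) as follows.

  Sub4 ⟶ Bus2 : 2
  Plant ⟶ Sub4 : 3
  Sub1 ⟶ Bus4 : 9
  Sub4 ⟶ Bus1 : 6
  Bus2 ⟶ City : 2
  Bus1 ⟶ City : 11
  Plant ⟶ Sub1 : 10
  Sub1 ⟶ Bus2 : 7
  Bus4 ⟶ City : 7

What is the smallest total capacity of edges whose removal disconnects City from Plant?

12

Augment Plant→Sub1→Bus2→City: bottleneck 2, flow now 2.
Augment Plant→Sub1→Bus4→City: bottleneck 7, flow now 9.
Augment Plant→Sub4→Bus1→City: bottleneck 3, flow now 12.
No augmenting path remains; maximum flow = 12.
By max-flow min-cut, the minimum cut capacity equals the max flow.
In the residual graph, reachable from Plant: {Plant, Sub1, Bus2, Bus4}.
Min-cut edges: Plant→Sub4 (3), Bus2→City (2), Bus4→City (7); capacity 3 + 2 + 7 = 12.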